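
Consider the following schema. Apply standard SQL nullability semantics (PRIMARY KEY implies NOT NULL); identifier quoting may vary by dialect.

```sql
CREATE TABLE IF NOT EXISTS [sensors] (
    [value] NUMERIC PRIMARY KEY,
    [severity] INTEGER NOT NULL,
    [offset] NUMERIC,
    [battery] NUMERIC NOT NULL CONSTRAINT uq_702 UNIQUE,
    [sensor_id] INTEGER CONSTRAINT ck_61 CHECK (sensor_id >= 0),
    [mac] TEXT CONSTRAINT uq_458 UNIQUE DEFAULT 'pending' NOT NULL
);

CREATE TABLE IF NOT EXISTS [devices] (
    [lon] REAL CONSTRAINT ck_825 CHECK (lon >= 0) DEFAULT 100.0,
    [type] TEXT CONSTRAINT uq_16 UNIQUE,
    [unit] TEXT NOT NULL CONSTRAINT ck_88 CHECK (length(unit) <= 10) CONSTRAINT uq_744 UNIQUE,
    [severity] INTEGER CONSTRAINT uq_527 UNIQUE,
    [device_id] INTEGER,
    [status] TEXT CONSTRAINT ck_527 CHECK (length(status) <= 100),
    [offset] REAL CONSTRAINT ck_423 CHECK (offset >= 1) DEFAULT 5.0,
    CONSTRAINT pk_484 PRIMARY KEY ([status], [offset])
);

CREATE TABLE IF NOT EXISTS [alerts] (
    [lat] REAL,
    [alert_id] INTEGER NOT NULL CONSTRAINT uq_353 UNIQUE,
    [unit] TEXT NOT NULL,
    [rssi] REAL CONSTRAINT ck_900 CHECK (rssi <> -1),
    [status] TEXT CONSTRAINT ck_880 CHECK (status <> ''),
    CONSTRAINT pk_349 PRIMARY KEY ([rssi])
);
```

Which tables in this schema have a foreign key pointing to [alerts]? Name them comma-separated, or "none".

none

No REFERENCES clause anywhere in the schema names alerts.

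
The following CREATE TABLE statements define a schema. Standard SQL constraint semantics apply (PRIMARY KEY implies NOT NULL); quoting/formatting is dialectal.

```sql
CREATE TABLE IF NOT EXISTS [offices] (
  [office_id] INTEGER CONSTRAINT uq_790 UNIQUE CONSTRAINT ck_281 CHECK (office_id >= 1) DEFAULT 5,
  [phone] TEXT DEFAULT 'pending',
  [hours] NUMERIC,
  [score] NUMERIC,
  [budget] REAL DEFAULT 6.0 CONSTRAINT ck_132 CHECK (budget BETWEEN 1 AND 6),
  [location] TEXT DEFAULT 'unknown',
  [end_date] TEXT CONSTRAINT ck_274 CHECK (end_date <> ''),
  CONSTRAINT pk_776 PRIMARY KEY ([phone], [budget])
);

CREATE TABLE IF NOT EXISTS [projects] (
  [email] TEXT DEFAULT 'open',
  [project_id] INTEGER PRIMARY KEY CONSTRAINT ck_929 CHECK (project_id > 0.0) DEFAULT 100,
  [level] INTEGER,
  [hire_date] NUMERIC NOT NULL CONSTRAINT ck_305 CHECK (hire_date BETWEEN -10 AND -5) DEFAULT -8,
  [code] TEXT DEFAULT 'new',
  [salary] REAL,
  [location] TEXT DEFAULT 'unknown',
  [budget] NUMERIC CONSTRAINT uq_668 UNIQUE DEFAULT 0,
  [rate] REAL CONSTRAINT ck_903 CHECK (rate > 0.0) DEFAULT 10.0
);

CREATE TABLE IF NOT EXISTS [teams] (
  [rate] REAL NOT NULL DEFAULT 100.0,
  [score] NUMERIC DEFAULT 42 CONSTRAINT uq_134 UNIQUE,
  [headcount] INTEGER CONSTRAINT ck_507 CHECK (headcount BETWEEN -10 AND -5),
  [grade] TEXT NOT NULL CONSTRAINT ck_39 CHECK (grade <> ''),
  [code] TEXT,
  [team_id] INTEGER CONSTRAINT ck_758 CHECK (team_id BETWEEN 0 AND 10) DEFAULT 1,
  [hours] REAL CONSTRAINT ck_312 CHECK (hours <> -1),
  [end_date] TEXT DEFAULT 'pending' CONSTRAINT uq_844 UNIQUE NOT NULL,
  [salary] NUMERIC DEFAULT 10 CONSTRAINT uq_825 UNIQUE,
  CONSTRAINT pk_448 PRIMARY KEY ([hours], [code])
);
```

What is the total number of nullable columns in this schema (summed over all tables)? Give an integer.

16

offices: 5 nullable (office_id, hours, score, location, end_date — PK (phone, budget) and explicit NOT NULL columns excluded).
projects: 7 nullable (email, level, code, salary, location, budget, rate — PK (project_id) and explicit NOT NULL columns excluded).
teams: 4 nullable (score, headcount, team_id, salary — PK (hours, code) and explicit NOT NULL columns excluded).
Total: 5 + 7 + 4 = 16.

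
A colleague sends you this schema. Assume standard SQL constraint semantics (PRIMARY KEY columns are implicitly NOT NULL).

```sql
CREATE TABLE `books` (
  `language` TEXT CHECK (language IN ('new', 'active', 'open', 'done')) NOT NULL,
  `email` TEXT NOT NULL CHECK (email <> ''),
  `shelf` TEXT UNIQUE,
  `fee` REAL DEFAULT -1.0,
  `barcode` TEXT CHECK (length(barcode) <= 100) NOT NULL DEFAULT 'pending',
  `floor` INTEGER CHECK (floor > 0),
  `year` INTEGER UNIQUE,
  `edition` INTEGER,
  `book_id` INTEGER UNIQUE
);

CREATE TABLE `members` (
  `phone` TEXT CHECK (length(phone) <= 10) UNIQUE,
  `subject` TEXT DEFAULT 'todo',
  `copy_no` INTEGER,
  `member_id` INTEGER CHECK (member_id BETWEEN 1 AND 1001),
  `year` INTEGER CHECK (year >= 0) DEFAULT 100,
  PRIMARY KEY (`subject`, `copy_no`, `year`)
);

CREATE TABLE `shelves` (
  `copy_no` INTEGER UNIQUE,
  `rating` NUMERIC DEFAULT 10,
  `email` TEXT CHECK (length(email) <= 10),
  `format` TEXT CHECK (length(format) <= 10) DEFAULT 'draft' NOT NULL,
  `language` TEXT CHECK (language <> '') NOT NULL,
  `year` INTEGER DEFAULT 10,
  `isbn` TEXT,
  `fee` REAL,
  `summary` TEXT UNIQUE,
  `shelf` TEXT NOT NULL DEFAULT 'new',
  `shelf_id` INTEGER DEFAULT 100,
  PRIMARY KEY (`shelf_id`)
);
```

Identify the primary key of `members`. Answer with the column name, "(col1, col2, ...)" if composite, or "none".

(subject, copy_no, year)

A table-level PRIMARY KEY clause names 3 columns: subject, copy_no, year.
This is a composite key — the combination is unique, not each column individually.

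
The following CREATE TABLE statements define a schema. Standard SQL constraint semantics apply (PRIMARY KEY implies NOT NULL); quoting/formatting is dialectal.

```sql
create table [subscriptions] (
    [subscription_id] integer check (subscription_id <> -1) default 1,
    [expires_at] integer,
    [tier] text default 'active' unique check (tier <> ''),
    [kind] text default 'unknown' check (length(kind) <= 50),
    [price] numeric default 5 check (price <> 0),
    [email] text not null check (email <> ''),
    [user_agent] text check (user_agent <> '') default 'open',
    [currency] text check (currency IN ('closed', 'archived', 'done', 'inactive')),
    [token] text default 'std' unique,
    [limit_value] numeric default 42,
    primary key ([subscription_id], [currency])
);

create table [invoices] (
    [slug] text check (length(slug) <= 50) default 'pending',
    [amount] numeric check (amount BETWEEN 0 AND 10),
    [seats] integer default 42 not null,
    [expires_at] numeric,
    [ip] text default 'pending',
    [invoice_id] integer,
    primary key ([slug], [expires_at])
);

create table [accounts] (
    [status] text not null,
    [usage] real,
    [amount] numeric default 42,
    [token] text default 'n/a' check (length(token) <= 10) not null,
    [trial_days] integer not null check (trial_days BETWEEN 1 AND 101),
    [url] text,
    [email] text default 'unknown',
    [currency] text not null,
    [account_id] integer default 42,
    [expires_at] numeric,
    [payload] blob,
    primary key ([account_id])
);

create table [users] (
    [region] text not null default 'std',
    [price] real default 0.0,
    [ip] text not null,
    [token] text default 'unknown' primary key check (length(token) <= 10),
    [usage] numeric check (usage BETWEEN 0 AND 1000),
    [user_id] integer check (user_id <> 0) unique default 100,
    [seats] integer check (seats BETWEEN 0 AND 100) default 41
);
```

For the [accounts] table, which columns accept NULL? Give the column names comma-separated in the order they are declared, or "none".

- status: declared NOT NULL → not nullable.
- usage: no NOT NULL constraint applies → nullable.
- amount: DEFAULT only fills an omitted column; an explicit NULL is still allowed → nullable.
- token: declared NOT NULL → not nullable.
- trial_days: declared NOT NULL → not nullable.
- url: no NOT NULL constraint applies → nullable.
- email: DEFAULT only fills an omitted column; an explicit NULL is still allowed → nullable.
- currency: declared NOT NULL → not nullable.
- account_id: part of the PRIMARY KEY, which implies NOT NULL → not nullable.
- expires_at: no NOT NULL constraint applies → nullable.
- payload: no NOT NULL constraint applies → nullable.

usage, amount, url, email, expires_at, payload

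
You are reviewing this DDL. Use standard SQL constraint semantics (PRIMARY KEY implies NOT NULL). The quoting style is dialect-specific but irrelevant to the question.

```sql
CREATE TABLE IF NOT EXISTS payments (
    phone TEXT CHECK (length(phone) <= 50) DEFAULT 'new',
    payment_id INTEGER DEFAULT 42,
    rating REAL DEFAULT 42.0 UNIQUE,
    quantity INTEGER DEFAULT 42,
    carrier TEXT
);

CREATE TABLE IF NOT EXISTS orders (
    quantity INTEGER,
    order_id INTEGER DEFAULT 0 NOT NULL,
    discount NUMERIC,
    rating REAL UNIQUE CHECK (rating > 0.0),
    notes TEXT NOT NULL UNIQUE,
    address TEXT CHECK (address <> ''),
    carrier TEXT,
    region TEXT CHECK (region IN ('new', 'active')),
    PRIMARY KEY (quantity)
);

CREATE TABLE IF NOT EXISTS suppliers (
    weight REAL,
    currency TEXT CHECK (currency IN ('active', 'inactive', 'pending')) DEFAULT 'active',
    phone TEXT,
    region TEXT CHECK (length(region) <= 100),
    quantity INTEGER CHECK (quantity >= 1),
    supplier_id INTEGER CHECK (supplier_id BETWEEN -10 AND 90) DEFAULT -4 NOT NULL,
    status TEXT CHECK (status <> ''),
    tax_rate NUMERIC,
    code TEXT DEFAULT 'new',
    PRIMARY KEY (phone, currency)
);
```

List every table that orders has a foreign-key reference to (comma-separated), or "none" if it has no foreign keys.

No column in orders has a REFERENCES clause.

none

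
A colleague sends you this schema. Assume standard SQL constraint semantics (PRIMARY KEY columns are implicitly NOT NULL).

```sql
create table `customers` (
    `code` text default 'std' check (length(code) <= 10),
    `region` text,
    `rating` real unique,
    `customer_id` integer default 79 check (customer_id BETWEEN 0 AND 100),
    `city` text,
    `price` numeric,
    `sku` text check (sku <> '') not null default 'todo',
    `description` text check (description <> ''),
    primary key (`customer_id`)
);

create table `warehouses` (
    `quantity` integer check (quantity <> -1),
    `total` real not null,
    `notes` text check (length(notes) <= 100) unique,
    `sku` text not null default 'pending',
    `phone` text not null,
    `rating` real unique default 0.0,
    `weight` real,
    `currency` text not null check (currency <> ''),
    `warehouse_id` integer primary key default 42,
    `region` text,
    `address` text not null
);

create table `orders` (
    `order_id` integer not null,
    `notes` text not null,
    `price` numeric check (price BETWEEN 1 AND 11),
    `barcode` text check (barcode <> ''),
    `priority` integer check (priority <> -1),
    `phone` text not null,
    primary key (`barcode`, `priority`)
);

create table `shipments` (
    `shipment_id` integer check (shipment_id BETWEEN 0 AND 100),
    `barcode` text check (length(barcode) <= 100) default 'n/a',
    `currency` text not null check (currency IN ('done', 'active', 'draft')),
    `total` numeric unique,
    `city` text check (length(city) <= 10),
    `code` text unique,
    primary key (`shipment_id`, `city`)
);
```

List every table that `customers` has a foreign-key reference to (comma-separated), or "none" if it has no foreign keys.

none

No column in customers has a REFERENCES clause.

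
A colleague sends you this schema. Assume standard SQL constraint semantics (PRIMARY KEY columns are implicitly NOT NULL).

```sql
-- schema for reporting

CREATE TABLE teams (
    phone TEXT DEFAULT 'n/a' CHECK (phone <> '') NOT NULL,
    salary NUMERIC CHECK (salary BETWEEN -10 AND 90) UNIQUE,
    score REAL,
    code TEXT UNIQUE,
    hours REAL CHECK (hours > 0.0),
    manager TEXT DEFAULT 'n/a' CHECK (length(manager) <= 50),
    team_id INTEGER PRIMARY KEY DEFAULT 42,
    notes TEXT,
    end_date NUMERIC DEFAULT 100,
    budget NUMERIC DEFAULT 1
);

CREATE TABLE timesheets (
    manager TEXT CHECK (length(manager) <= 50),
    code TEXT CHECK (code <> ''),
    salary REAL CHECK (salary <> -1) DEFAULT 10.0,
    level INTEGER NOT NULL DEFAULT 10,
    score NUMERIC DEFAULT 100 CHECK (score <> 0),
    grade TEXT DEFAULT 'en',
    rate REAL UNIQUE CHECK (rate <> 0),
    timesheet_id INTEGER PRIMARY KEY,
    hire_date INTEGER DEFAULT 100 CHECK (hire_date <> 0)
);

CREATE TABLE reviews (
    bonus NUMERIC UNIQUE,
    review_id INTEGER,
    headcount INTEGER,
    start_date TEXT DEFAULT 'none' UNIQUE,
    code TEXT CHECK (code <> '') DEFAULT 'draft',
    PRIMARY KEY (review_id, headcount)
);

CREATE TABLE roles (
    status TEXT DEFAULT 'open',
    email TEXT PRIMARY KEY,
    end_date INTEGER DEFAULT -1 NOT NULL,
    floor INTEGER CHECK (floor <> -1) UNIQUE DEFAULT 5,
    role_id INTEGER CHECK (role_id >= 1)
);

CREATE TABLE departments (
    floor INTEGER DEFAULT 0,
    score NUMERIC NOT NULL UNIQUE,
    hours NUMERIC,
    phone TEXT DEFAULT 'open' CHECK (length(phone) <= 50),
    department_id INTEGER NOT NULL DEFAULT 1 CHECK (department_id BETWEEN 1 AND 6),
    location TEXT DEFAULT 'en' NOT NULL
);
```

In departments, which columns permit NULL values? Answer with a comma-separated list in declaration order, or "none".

- floor: DEFAULT only fills an omitted column; an explicit NULL is still allowed → nullable.
- score: declared NOT NULL → not nullable.
- hours: no NOT NULL constraint applies → nullable.
- phone: CHECK does not forbid NULL (a CHECK constraint passes when its expression is NULL) → nullable.
- department_id: declared NOT NULL → not nullable.
- location: declared NOT NULL → not nullable.

floor, hours, phone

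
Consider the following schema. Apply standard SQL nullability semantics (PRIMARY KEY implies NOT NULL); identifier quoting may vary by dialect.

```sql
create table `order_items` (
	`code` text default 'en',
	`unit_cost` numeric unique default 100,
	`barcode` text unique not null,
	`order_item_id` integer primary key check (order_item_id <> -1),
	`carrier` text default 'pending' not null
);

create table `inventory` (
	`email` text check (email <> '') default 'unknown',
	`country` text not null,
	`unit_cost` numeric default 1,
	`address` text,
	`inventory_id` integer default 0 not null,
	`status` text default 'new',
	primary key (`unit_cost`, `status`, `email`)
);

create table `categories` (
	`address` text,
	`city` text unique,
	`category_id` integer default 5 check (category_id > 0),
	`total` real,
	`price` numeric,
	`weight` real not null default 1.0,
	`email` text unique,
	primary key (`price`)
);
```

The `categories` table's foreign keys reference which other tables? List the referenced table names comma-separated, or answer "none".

none

No column in categories has a REFERENCES clause.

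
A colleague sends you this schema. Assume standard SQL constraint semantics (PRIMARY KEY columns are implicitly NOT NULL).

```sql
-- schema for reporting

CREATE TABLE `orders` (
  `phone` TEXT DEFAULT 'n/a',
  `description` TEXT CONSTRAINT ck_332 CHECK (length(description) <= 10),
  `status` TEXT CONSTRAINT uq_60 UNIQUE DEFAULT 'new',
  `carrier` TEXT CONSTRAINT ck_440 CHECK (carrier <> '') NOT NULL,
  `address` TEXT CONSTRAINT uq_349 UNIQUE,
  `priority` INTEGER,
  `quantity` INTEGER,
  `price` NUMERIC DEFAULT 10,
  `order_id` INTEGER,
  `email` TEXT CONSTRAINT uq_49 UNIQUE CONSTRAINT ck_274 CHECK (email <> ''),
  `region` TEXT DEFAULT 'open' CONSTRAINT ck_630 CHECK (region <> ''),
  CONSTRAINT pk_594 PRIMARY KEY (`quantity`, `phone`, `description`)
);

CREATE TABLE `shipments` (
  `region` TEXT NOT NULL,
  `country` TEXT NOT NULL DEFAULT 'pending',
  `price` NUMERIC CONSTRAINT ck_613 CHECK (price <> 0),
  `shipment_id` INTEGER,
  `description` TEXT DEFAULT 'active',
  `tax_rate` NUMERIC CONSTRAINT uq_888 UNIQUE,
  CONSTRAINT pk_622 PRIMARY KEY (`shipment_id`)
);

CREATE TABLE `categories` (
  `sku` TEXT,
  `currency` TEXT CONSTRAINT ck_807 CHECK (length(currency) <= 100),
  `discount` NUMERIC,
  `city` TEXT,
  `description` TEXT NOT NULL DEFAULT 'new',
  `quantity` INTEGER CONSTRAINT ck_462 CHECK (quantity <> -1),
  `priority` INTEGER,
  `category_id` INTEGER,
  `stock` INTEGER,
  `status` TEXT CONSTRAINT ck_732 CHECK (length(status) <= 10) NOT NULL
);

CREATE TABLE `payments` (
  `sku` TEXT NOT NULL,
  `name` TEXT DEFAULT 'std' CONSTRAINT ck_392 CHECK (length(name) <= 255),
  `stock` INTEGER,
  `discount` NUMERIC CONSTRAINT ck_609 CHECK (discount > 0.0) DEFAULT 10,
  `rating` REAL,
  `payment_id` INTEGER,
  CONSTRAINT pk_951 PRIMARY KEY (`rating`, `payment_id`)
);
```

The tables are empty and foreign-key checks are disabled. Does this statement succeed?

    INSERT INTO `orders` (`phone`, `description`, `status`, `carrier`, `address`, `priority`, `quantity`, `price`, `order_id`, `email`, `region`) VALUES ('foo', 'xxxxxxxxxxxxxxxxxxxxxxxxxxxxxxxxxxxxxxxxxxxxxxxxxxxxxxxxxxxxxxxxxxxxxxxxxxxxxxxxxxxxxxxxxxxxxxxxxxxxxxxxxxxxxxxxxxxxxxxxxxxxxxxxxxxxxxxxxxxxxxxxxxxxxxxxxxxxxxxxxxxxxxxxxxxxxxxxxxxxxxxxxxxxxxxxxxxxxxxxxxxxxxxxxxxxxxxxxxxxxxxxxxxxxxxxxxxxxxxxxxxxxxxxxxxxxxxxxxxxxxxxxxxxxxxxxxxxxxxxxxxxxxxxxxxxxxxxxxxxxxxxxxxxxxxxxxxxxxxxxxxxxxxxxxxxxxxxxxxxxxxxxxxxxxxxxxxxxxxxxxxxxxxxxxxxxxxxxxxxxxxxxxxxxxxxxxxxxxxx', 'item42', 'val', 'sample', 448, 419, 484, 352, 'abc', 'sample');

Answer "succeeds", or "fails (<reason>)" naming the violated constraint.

The value 'xxxxxxxxxxxxxxxxxxxxxxxxxxxxxxxxxxxxxxxxxxxxxxxxxxxxxxxxxxxxxxxxxxxxxxxxxxxxxxxxxxxxxxxxxxxxxxxxxxxxxxxxxxxxxxxxxxxxxxxxxxxxxxxxxxxxxxxxxxxxxxxxxxxxxxxxxxxxxxxxxxxxxxxxxxxxxxxxxxxxxxxxxxxxxxxxxxxxxxxxxxxxxxxxxxxxxxxxxxxxxxxxxxxxxxxxxxxxxxxxxxxxxxxxxxxxxxxxxxxxxxxxxxxxxxxxxxxxxxxxxxxxxxxxxxxxxxxxxxxxxxxxxxxxxxxxxxxxxxxxxxxxxxxxxxxxxxxxxxxxxxxxxxxxxxxxxxxxxxxxxxxxxxxxxxxxxxxxxxxxxxxxxxxxxxxxxxxxxxxx' for description violates CHECK (length(description) <= 10).

fails (CHECK on description)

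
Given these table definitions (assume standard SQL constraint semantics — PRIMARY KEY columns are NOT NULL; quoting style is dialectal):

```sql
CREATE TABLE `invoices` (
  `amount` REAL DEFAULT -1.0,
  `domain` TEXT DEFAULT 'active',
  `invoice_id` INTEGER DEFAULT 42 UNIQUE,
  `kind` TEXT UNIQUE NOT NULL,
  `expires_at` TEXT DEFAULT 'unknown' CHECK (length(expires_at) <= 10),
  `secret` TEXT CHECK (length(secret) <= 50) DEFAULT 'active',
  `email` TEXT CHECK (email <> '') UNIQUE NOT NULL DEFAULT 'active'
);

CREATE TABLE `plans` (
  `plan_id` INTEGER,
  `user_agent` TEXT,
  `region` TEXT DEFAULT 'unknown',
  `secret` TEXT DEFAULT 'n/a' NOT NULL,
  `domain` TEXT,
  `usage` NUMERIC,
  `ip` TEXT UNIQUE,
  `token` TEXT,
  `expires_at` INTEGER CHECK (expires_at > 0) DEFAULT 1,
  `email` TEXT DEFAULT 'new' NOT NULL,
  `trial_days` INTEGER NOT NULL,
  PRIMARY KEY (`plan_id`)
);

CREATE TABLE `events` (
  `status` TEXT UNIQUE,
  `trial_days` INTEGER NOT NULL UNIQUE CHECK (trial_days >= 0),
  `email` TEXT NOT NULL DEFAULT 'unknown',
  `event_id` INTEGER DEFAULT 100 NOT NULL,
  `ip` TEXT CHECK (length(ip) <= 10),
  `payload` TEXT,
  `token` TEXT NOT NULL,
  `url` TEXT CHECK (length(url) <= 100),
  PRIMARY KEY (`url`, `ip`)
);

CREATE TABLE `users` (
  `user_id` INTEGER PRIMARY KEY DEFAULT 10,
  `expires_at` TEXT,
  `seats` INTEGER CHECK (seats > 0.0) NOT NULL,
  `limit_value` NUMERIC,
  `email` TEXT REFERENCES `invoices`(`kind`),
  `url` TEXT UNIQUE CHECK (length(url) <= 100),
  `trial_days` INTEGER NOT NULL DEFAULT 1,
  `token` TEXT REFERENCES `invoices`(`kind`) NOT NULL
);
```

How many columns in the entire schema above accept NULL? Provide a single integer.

invoices: 5 nullable (amount, domain, invoice_id, expires_at, secret — PK none and explicit NOT NULL columns excluded).
plans: 7 nullable (user_agent, region, domain, usage, ip, token, expires_at — PK (plan_id) and explicit NOT NULL columns excluded).
events: 2 nullable (status, payload — PK (url, ip) and explicit NOT NULL columns excluded).
users: 4 nullable (expires_at, limit_value, email, url — PK (user_id) and explicit NOT NULL columns excluded).
Total: 5 + 7 + 2 + 4 = 18.

18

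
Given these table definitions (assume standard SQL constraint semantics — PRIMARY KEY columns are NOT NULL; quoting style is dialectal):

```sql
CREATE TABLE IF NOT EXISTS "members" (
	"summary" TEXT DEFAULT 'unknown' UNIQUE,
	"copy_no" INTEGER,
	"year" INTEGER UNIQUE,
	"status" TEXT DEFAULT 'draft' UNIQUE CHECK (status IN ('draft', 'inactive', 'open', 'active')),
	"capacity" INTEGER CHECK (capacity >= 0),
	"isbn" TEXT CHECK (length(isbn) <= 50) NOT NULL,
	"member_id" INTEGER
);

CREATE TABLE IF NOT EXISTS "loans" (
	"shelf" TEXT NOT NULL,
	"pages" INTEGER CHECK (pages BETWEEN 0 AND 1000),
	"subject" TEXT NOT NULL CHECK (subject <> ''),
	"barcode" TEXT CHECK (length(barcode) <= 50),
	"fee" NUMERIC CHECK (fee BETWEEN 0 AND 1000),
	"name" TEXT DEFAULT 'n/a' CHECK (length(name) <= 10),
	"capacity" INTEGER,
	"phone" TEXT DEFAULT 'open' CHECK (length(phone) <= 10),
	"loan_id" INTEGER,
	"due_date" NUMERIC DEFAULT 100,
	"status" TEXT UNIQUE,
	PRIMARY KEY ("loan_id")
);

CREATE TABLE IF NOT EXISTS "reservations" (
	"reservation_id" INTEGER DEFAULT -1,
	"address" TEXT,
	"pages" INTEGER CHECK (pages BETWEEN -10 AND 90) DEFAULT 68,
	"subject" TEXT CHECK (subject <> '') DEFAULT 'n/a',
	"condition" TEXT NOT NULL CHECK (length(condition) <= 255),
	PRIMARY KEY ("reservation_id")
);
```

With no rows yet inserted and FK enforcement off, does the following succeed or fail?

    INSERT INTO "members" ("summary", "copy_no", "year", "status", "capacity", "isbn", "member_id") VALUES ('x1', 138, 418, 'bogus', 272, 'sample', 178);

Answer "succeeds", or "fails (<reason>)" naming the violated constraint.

fails (CHECK on status)

The value 'bogus' for status violates CHECK (status IN ('draft', 'inactive', 'open', 'active')).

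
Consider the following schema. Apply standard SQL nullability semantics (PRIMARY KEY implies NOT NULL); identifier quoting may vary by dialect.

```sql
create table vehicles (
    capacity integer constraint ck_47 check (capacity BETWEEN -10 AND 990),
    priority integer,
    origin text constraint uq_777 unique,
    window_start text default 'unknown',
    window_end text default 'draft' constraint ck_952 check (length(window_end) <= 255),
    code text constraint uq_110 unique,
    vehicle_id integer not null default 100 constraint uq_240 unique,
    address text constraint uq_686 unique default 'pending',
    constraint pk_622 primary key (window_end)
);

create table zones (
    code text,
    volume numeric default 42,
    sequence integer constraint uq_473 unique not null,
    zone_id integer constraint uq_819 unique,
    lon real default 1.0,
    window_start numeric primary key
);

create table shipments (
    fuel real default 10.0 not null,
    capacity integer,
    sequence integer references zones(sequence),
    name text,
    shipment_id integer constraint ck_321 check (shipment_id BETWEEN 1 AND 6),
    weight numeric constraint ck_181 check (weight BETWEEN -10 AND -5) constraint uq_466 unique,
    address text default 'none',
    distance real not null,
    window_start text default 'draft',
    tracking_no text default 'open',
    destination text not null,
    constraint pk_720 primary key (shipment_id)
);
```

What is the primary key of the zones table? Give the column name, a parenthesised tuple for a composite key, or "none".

window_start is declared PRIMARY KEY inline on the column.

window_start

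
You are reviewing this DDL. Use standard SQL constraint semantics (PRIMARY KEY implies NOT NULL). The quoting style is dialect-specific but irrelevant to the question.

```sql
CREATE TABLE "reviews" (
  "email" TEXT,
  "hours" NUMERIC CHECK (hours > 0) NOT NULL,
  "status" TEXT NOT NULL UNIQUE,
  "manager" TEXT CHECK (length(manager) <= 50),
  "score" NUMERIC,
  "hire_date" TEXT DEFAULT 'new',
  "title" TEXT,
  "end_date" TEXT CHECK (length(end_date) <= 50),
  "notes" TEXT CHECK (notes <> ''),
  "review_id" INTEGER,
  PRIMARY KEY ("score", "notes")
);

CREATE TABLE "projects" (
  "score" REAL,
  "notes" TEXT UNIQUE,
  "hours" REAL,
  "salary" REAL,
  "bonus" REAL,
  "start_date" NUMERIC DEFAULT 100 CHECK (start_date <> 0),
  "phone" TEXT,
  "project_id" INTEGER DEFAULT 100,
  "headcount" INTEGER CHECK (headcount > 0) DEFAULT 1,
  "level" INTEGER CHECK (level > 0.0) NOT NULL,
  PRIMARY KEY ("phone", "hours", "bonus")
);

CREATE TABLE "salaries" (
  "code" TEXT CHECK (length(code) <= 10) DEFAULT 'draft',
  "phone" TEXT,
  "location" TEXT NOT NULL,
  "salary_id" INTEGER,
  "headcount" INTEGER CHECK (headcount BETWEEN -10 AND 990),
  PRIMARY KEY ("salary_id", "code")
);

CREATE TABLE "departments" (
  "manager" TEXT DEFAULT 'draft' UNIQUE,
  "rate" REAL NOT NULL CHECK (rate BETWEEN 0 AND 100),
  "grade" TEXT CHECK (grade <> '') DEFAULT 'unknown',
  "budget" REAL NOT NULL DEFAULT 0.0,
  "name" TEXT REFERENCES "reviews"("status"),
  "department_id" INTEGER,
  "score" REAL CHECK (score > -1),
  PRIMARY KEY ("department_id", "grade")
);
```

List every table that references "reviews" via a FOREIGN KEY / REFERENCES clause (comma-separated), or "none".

departments

- departments.name references reviews(status).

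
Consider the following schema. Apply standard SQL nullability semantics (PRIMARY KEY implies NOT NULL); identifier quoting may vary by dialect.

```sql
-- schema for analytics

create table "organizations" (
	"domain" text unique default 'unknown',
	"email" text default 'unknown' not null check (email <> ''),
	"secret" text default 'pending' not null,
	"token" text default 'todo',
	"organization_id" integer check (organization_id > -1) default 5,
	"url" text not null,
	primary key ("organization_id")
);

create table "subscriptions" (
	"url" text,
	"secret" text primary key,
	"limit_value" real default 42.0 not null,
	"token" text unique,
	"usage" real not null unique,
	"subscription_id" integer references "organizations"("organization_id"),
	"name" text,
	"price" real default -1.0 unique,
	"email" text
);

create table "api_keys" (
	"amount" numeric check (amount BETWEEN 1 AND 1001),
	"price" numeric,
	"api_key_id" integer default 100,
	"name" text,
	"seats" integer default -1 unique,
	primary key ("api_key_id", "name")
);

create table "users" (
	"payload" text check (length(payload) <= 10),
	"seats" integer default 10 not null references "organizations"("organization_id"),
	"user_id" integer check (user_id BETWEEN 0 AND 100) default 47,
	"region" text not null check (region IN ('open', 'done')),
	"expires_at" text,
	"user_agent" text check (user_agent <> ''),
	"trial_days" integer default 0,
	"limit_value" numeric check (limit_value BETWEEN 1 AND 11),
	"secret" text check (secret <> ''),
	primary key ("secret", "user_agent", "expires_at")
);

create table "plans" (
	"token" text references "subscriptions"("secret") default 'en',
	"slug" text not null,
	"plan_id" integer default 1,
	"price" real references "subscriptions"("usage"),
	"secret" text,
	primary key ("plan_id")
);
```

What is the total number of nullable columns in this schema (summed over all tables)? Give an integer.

organizations: 2 nullable (domain, token — PK (organization_id) and explicit NOT NULL columns excluded).
subscriptions: 6 nullable (url, token, subscription_id, name, price, email — PK (secret) and explicit NOT NULL columns excluded).
api_keys: 3 nullable (amount, price, seats — PK (api_key_id, name) and explicit NOT NULL columns excluded).
users: 4 nullable (payload, user_id, trial_days, limit_value — PK (secret, user_agent, expires_at) and explicit NOT NULL columns excluded).
plans: 3 nullable (token, price, secret — PK (plan_id) and explicit NOT NULL columns excluded).
Total: 2 + 6 + 3 + 4 + 3 = 18.

18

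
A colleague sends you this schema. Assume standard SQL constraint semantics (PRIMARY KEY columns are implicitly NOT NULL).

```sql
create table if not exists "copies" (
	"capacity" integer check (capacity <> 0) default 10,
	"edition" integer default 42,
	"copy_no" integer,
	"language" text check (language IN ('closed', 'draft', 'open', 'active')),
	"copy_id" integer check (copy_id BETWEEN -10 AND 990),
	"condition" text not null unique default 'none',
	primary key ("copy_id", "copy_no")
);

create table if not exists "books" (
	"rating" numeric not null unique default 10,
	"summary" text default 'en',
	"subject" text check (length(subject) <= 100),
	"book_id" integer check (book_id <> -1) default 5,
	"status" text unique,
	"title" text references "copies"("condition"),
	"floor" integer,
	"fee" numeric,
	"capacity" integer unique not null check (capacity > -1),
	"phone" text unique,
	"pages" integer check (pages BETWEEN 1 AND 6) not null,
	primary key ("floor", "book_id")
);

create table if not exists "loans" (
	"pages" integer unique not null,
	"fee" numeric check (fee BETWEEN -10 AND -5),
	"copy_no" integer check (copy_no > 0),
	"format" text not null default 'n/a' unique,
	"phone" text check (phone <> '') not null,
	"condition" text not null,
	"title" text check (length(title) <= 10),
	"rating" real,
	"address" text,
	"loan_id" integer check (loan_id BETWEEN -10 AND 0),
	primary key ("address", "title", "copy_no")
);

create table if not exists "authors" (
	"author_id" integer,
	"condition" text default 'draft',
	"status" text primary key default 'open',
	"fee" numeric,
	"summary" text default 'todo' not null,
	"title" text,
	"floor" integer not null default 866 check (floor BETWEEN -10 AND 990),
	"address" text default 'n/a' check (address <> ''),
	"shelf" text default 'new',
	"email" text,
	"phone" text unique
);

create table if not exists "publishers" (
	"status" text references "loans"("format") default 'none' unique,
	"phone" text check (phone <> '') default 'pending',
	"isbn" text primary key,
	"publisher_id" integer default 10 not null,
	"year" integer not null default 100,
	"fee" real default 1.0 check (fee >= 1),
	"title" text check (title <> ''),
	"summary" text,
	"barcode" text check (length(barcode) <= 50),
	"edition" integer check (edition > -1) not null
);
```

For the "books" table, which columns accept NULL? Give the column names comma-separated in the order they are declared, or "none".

summary, subject, status, title, fee, phone

- rating: declared NOT NULL → not nullable.
- summary: DEFAULT only fills an omitted column; an explicit NULL is still allowed → nullable.
- subject: CHECK does not forbid NULL (a CHECK constraint passes when its expression is NULL) → nullable.
- book_id: part of the PRIMARY KEY, which implies NOT NULL → not nullable.
- status: UNIQUE does not imply NOT NULL → nullable.
- title: a foreign key column may be NULL unless separately constrained → nullable.
- floor: part of the PRIMARY KEY, which implies NOT NULL → not nullable.
- fee: no NOT NULL constraint applies → nullable.
- capacity: declared NOT NULL → not nullable.
- phone: UNIQUE does not imply NOT NULL → nullable.
- pages: declared NOT NULL → not nullable.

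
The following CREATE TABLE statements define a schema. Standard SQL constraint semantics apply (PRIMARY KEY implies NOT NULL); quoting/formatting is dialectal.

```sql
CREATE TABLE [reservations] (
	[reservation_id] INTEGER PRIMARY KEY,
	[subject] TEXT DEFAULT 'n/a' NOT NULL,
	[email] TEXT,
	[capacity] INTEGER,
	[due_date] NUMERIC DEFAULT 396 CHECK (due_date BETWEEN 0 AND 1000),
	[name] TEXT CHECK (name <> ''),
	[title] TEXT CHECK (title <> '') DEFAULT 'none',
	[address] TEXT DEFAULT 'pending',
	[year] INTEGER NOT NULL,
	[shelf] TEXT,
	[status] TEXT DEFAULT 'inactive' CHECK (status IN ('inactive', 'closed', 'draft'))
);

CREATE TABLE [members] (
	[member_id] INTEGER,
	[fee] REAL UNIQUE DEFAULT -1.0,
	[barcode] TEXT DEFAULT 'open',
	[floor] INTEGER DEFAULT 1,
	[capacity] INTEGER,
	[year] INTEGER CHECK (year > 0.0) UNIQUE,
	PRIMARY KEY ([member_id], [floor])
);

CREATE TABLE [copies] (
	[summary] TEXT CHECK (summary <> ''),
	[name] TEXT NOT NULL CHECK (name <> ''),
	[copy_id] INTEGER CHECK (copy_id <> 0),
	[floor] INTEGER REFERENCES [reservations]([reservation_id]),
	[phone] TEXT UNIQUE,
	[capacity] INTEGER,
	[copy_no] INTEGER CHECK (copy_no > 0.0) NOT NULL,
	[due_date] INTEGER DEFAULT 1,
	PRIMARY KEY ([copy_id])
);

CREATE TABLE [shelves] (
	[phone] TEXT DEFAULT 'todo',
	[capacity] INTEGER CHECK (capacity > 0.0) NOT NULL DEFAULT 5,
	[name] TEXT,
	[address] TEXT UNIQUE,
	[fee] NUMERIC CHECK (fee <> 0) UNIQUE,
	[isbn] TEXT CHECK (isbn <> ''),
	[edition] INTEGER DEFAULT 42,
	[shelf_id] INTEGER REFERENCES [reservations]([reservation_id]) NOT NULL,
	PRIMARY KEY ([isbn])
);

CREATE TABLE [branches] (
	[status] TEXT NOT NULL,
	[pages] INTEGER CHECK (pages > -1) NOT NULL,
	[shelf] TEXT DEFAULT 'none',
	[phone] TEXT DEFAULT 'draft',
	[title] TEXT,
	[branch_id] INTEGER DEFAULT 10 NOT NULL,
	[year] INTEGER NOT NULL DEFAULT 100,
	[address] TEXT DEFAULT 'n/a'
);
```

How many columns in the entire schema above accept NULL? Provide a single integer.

reservations: 8 nullable (email, capacity, due_date, name, title, address, shelf, status — PK (reservation_id) and explicit NOT NULL columns excluded).
members: 4 nullable (fee, barcode, capacity, year — PK (member_id, floor) and explicit NOT NULL columns excluded).
copies: 5 nullable (summary, floor, phone, capacity, due_date — PK (copy_id) and explicit NOT NULL columns excluded).
shelves: 5 nullable (phone, name, address, fee, edition — PK (isbn) and explicit NOT NULL columns excluded).
branches: 4 nullable (shelf, phone, title, address — PK none and explicit NOT NULL columns excluded).
Total: 8 + 4 + 5 + 5 + 4 = 26.

26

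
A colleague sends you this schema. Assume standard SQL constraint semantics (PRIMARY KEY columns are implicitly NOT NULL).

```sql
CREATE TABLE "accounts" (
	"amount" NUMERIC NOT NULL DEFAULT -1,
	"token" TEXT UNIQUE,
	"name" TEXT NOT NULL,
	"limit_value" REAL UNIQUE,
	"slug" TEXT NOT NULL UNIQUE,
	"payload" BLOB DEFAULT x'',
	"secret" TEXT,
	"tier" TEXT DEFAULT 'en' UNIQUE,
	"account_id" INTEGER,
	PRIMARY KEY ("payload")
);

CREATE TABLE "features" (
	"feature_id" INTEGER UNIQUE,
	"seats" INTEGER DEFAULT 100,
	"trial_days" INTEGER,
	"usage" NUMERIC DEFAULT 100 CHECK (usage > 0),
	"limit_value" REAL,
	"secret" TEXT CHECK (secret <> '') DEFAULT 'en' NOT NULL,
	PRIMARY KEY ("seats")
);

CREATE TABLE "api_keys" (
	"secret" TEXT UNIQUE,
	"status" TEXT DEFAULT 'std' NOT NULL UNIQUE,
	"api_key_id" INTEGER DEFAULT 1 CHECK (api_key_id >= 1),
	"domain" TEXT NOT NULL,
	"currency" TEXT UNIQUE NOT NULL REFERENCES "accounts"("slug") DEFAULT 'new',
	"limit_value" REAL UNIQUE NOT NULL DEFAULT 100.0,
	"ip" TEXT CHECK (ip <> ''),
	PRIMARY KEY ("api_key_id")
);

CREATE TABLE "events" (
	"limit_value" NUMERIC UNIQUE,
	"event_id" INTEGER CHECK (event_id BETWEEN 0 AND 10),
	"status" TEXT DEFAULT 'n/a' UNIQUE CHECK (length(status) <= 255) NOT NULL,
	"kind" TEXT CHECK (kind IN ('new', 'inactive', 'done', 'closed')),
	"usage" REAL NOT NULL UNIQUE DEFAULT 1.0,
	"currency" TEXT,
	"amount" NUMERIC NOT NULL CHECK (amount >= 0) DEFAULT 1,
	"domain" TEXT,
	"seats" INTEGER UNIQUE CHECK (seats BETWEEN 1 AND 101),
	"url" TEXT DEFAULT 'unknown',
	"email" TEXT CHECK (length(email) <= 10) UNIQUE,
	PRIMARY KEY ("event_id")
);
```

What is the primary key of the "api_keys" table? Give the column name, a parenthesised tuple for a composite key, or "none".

api_key_id is declared PRIMARY KEY as a table-level PRIMARY KEY clause.

api_key_id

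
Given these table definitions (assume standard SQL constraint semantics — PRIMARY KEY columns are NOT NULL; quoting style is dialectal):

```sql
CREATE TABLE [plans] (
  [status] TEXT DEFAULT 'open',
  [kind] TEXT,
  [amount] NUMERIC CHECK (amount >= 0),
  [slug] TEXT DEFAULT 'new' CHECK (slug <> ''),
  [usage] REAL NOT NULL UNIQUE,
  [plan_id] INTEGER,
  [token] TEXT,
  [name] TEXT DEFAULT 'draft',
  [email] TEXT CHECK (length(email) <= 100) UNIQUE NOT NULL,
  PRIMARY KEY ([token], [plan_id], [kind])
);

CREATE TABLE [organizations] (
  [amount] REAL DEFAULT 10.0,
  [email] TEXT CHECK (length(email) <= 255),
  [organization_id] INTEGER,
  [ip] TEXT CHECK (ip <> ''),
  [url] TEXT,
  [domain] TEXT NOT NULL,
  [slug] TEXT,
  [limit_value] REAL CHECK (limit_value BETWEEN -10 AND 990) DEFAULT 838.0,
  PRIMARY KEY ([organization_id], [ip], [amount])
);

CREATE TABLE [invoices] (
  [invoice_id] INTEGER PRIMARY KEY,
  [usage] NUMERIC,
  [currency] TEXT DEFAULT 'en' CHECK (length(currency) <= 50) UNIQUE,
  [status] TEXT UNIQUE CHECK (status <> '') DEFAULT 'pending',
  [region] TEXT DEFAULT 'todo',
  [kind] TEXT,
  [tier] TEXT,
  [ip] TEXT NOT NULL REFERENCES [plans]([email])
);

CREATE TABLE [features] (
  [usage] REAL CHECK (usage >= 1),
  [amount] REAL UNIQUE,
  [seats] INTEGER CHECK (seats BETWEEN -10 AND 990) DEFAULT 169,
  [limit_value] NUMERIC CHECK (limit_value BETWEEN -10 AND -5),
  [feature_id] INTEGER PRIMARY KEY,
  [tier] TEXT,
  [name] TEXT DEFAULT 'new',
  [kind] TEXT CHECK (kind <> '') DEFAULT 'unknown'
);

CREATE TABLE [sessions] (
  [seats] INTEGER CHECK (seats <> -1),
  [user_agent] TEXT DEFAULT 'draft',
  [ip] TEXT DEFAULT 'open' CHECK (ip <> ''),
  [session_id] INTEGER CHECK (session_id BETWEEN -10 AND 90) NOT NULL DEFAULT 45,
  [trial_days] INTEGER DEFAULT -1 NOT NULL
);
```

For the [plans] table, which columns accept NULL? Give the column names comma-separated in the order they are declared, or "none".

- status: DEFAULT only fills an omitted column; an explicit NULL is still allowed → nullable.
- kind: part of the PRIMARY KEY, which implies NOT NULL → not nullable.
- amount: CHECK does not forbid NULL (a CHECK constraint passes when its expression is NULL) → nullable.
- slug: CHECK does not forbid NULL (a CHECK constraint passes when its expression is NULL) → nullable.
- usage: declared NOT NULL → not nullable.
- plan_id: part of the PRIMARY KEY, which implies NOT NULL → not nullable.
- token: part of the PRIMARY KEY, which implies NOT NULL → not nullable.
- name: DEFAULT only fills an omitted column; an explicit NULL is still allowed → nullable.
- email: declared NOT NULL → not nullable.

status, amount, slug, name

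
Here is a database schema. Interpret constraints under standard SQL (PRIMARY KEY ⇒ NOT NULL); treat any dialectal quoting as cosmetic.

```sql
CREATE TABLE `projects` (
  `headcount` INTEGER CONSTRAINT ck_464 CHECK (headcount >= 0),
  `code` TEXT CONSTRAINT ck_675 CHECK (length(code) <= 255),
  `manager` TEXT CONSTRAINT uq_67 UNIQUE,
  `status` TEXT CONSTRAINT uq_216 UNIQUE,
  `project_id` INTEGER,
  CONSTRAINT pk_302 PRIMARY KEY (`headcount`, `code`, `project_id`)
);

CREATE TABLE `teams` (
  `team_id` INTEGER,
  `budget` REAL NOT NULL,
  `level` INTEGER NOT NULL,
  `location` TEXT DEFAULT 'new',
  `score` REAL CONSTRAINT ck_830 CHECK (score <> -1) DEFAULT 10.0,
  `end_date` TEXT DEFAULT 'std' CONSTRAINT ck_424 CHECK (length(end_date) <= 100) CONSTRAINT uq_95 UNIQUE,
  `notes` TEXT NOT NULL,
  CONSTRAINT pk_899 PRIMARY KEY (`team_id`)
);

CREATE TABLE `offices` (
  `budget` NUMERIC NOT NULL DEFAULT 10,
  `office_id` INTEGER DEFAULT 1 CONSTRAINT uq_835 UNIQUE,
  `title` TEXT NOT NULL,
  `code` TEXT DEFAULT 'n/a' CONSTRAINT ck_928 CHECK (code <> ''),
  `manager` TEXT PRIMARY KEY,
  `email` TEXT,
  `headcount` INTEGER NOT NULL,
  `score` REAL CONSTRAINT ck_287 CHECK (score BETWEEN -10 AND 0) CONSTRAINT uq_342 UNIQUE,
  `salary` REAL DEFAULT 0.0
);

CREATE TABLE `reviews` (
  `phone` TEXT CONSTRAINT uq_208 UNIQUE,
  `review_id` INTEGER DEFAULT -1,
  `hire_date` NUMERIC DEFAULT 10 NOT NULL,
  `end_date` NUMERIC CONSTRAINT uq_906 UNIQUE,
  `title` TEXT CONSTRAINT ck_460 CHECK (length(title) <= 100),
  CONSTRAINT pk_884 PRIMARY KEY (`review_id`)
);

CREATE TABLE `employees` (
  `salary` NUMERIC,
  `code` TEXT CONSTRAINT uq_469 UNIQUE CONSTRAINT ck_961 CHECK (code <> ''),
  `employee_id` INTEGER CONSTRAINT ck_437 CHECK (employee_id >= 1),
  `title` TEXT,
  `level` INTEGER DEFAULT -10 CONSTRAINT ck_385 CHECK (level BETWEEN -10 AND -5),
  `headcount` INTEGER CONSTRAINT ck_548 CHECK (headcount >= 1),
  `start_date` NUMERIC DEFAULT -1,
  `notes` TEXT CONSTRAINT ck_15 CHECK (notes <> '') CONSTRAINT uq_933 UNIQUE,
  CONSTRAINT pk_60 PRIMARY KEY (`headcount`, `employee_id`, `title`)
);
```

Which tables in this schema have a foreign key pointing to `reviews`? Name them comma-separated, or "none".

none

No REFERENCES clause anywhere in the schema names reviews.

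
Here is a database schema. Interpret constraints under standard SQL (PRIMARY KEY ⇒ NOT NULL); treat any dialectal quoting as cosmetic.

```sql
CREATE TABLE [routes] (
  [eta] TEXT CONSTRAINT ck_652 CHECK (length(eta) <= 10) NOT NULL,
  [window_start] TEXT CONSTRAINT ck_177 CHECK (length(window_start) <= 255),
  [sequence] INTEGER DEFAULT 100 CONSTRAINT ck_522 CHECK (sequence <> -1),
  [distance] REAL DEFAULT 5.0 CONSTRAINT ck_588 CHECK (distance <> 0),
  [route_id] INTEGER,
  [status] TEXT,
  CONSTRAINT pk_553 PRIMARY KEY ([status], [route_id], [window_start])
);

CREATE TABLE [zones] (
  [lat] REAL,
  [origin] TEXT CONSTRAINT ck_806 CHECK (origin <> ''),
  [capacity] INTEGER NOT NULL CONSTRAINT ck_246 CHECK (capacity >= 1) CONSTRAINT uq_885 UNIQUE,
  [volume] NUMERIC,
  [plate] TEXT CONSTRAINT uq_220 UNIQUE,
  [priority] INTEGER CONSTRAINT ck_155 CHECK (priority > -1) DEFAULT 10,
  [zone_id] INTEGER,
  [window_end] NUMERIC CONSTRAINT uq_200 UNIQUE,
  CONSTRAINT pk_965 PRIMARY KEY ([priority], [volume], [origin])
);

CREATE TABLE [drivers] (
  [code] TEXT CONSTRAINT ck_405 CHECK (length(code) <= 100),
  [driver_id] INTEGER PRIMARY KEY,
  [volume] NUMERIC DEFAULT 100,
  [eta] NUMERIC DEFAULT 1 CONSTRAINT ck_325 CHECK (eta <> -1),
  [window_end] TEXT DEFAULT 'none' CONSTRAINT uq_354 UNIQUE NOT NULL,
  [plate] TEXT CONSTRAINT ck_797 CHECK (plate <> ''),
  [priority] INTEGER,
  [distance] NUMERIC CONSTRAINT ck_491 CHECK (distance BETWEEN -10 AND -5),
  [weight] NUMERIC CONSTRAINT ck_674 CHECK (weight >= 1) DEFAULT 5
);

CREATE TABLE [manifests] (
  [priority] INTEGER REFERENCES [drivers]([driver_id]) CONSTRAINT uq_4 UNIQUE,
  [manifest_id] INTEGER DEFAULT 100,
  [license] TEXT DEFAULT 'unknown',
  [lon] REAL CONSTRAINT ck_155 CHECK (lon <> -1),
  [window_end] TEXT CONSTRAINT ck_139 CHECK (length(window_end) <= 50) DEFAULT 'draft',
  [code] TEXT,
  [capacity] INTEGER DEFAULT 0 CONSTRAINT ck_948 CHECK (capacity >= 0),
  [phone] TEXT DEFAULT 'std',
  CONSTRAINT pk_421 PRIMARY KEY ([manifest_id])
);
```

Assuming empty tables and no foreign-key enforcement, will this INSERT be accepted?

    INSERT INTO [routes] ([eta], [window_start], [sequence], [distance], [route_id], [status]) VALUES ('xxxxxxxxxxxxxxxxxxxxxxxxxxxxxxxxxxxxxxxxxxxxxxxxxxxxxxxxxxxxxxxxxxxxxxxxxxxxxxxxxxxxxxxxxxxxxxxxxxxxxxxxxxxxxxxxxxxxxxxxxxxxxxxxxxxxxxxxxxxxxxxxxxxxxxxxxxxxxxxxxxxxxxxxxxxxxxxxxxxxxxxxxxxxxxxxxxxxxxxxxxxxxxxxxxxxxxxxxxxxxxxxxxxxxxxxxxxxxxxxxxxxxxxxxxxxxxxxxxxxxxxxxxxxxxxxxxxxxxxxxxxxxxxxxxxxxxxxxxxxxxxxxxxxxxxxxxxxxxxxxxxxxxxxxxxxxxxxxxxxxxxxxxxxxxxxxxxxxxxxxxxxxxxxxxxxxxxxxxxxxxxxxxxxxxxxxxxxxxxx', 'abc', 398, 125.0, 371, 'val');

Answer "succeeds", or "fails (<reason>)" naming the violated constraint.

The value 'xxxxxxxxxxxxxxxxxxxxxxxxxxxxxxxxxxxxxxxxxxxxxxxxxxxxxxxxxxxxxxxxxxxxxxxxxxxxxxxxxxxxxxxxxxxxxxxxxxxxxxxxxxxxxxxxxxxxxxxxxxxxxxxxxxxxxxxxxxxxxxxxxxxxxxxxxxxxxxxxxxxxxxxxxxxxxxxxxxxxxxxxxxxxxxxxxxxxxxxxxxxxxxxxxxxxxxxxxxxxxxxxxxxxxxxxxxxxxxxxxxxxxxxxxxxxxxxxxxxxxxxxxxxxxxxxxxxxxxxxxxxxxxxxxxxxxxxxxxxxxxxxxxxxxxxxxxxxxxxxxxxxxxxxxxxxxxxxxxxxxxxxxxxxxxxxxxxxxxxxxxxxxxxxxxxxxxxxxxxxxxxxxxxxxxxxxxxxxxxx' for eta violates CHECK (length(eta) <= 10).

fails (CHECK on eta)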